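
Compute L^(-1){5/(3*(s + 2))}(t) 5*exp(-2*t)/3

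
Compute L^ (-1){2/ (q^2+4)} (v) sin (2 * v)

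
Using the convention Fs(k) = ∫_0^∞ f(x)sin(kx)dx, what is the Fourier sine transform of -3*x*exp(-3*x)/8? -9*k/(4*(k^2 + 9)^2)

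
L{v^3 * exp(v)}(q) 6/(q - 1)^4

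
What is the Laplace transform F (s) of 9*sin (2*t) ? 18/ (s^2+4) 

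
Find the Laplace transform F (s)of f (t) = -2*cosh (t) -2*s/ (s^2 - 1)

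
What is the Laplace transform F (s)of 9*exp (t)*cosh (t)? 9*(s - 1)/ (s*(s - 2))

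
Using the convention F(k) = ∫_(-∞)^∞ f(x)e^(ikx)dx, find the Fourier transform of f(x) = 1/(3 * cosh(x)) pi/(3 * cosh(pi * k/2))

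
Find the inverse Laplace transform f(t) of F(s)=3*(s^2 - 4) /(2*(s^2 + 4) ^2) 3*t*cos(2*t) /2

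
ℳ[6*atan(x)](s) -3*pi*sec(pi*s/2)/s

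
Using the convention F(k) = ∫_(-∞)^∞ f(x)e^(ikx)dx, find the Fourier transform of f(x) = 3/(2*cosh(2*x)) 3*pi/(4*cosh(pi*k/4))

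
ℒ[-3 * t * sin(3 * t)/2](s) -9 * s/(s^2 + 9)^2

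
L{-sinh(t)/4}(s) -1/(4 * s^2-4)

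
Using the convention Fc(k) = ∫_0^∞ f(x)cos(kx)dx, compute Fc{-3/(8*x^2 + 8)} -3*pi*exp(-k)/16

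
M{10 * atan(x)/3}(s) -5 * pi * sec(pi * s/2)/(3 * s)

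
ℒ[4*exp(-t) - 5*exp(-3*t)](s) 4/(s + 1) - 5/(s + 3)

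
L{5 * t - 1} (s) 5/s^2 - 1/s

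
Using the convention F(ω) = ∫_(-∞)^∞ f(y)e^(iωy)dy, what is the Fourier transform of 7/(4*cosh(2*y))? 7*pi/(8*cosh(pi*ω/4))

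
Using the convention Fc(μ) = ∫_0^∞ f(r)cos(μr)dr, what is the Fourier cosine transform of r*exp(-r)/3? (1 - μ^2)/(3*(μ^2 + 1)^2)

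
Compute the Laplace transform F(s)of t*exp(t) (s - 1)^(-2)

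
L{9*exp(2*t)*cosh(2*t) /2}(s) 9*(s - 2) /(2*s*(s - 4) ) 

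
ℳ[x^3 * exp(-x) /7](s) gamma(s + 3) /7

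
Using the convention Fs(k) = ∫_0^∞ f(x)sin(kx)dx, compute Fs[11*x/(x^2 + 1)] 11*pi*exp(-k)/2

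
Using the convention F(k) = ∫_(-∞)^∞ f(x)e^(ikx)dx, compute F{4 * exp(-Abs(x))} 8/(k^2+1)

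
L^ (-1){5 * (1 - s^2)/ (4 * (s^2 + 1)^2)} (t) -5 * t * cos (t)/4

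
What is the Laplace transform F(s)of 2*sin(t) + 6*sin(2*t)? 12/(s^2 + 4) + 2/(s^2 + 1)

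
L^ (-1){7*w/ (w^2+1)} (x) 7*cos (x)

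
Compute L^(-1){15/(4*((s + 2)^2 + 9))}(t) 5*exp(-2*t)*sin(3*t)/4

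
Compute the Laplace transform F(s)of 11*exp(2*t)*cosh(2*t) 11*(s - 2)/(s*(s - 4))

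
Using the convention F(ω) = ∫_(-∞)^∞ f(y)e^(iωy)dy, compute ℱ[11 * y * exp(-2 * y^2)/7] 11 * sqrt(2) * I * sqrt(pi) * ω * exp(-ω^2/8)/56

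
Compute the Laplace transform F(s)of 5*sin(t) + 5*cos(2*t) 5*s/(s^2 + 4) + 5/(s^2 + 1)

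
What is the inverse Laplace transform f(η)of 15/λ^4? 5*η^3/2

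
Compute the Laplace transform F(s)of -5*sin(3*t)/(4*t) -5*atan(3/s)/4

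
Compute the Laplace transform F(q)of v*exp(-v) (q + 1)^(-2)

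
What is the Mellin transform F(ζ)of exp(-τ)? gamma(ζ)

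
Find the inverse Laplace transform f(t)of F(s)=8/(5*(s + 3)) 8*exp(-3*t)/5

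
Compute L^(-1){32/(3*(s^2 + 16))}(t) 8*sin(4*t)/3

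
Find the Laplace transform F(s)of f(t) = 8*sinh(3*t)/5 24/(5*(s^2 - 9))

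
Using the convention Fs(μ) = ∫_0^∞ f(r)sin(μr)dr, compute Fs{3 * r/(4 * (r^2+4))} 3 * pi * exp(-2 * μ)/8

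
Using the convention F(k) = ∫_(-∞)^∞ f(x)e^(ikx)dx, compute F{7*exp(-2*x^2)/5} 7*sqrt(2)*sqrt(pi)*exp(-k^2/8)/10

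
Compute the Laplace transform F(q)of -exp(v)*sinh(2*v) -2/((q - 1)^2 - 4)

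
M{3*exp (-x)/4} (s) 3*gamma (s)/4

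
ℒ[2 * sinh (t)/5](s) 2/ (5 * (s^2 - 1))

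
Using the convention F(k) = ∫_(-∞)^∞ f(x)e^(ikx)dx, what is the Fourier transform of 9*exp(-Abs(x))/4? 9/(2*(k^2 + 1))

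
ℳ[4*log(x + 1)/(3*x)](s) -4*pi*csc(pi*s)/(3*s - 3)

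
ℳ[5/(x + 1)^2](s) -5 * pi * (s - 1)/sin(pi * s)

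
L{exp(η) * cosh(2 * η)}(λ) (λ - 1)/((λ - 1)^2 - 4)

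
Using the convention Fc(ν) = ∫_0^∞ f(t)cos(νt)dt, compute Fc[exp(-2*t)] 2/(ν^2 + 4)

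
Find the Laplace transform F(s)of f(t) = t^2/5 2/(5*s^3)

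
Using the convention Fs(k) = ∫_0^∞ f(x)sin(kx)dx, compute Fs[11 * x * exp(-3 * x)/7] 66 * k/(7 * (k^2 + 9)^2)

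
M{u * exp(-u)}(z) gamma(z + 1)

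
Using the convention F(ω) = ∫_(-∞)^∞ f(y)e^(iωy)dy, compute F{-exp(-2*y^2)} -sqrt(2)*sqrt(pi)*exp(-ω^2/8)/2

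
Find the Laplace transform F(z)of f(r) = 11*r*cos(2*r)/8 11*(z^2 - 4)/(8*(z^2+4)^2)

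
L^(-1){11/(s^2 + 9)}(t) 11*sin(3*t)/3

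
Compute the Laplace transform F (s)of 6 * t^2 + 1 12/s^3 + 1/s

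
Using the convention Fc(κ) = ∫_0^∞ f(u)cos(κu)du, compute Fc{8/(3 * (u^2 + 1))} 4 * pi * exp(-κ)/3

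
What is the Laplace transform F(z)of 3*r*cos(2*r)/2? 3*(z^2 - 4)/(2*(z^2+4)^2)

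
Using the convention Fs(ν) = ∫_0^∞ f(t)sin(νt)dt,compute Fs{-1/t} -pi/2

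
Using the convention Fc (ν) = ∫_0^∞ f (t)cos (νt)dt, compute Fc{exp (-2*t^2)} sqrt (2)*sqrt (pi)*exp (-ν^2/8)/4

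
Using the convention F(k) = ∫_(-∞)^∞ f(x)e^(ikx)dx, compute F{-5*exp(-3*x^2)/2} -5*sqrt(3)*sqrt(pi)*exp(-k^2/12)/6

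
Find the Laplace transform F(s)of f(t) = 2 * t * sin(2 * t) 8 * s/(s^2 + 4)^2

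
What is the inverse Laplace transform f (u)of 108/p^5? 9*u^4/2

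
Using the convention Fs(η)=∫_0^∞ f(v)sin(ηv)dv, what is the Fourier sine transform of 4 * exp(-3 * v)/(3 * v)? 4 * atan(η/3)/3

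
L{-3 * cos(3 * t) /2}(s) -3 * s/(2 * s^2+18) 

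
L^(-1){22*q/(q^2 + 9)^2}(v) 11*v*sin(3*v)/3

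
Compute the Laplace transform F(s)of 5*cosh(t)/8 5*s/(8*(s^2 - 1))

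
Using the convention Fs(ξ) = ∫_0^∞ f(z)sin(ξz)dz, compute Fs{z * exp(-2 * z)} 4 * ξ/(ξ^2+4)^2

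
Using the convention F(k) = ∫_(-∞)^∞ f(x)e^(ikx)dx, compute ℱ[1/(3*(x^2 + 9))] pi*exp(-3*Abs(k))/9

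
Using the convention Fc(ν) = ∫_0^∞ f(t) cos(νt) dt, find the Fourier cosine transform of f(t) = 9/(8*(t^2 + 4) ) 9*pi*exp(-2*ν) /32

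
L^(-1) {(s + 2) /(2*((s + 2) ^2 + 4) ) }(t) exp(-2*t)*cos(2*t) /2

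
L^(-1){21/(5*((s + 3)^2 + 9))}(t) 7*exp(-3*t)*sin(3*t)/5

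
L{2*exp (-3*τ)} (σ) 2/ (σ + 3)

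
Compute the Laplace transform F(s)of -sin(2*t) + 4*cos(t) 4*s/(s^2 + 1) - 2/(s^2 + 4)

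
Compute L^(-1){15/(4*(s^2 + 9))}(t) 5*sin(3*t)/4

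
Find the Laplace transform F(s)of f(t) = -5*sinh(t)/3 -5/(3*s^2-3)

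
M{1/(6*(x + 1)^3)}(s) pi*(s - 2)*(s - 1)/(12*sin(pi*s))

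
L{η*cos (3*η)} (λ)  (λ^2 - 9)/ (λ^2 + 9)^2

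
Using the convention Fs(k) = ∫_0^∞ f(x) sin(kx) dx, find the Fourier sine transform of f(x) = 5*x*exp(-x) 10*k/(k^2 + 1) ^2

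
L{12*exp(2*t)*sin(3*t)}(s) 36/((s - 2)^2 + 9)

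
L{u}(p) p^(-2) 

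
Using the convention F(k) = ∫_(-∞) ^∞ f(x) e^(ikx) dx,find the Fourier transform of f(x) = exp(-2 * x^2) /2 sqrt(2) * sqrt(pi) * exp(-k^2/8) /4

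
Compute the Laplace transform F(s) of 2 2/s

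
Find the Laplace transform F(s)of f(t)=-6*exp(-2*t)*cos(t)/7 6*(-s - 2)/(7*((s + 2)^2 + 1))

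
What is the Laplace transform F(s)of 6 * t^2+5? 12/s^3+5/s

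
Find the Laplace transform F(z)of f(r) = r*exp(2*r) (z - 2)^(-2)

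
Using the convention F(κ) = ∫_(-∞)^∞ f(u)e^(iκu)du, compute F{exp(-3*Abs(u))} 6/(κ^2 + 9)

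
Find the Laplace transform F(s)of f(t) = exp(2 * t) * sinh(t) 1/((s - 2)^2 - 1)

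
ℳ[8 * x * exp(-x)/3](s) 8 * gamma(s+1)/3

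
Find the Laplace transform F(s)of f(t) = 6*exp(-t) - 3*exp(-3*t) 6/(s + 1) - 3/(s + 3)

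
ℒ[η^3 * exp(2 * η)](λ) 6/(λ - 2)^4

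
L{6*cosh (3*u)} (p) 6*p/ (p^2-9)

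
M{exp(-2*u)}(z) gamma(z)/2^z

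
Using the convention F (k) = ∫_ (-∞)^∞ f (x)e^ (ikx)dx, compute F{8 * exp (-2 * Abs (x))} 32/ (k^2 + 4)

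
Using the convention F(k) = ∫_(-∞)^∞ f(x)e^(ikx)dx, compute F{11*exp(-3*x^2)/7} 11*sqrt(3)*sqrt(pi)*exp(-k^2/12)/21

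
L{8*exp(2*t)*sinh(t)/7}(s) 8/(7*((s - 2)^2 - 1))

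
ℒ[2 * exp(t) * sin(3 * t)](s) 6/((s - 1)^2 + 9)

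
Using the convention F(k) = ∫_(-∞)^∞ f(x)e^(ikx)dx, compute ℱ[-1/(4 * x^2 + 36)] -pi * exp(-3 * Abs(k))/12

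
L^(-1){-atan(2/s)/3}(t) -sin(2*t)/(3*t)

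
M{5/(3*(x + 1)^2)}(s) -5*pi*(s - 1)/(3*sin(pi*s))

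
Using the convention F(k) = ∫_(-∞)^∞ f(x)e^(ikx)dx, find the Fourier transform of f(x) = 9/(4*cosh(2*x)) 9*pi/(8*cosh(pi*k/4))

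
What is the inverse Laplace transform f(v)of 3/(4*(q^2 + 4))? 3*sin(2*v)/8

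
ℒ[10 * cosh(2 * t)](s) 10 * s/(s^2 - 4)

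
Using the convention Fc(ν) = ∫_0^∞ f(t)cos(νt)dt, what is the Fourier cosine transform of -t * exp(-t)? (ν^2 - 1)/(ν^2 + 1)^2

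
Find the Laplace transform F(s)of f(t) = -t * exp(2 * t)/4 -1/(4 * (s - 2)^2)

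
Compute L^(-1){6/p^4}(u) u^3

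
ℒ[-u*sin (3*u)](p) -6*p/ (p^2+9)^2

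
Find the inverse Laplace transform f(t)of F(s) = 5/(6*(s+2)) 5*exp(-2*t)/6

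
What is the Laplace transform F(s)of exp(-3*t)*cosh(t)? (s + 3)/((s + 3)^2 - 1)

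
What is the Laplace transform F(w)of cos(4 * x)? w/(w^2 + 16)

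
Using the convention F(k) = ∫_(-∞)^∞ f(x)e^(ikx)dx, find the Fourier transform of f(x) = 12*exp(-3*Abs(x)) 72/(k^2 + 9)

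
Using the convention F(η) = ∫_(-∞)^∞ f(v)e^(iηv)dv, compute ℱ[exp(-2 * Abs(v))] 4/(η^2 + 4)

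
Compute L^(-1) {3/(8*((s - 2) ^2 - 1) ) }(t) 3*exp(2*t)*sinh(t) /8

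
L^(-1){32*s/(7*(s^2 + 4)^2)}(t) 8*t*sin(2*t)/7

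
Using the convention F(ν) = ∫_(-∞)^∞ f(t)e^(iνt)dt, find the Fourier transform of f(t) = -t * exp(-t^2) -I * sqrt(pi) * ν * exp(-ν^2/4)/2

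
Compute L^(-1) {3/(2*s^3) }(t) 3*t^2/4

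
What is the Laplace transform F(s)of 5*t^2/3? 10/(3*s^3)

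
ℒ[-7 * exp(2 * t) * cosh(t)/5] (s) 7 * (2 - s)/(5 * ((s - 2)^2 - 1))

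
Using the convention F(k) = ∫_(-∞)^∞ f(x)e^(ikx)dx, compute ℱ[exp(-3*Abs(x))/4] 3/(2*(k^2 + 9))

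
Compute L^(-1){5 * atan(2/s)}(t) 5 * sin(2 * t)/t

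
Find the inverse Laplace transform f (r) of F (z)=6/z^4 r^3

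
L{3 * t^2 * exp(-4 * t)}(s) 6/(s+4)^3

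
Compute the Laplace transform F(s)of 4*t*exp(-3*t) 4/(s+3)^2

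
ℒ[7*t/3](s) 7/(3*s^2)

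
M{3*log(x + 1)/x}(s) -3*pi*csc(pi*s)/(s - 1)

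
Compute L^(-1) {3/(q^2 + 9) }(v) sin(3 * v) 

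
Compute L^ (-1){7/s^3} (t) 7*t^2/2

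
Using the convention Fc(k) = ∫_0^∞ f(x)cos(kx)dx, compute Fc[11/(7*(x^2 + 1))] 11*pi*exp(-k)/14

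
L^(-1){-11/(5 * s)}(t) -11/5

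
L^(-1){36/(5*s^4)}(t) 6*t^3/5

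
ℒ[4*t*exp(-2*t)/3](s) 4/(3*(s+2)^2)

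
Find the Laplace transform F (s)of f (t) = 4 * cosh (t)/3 4 * s/ (3 * (s^2 - 1))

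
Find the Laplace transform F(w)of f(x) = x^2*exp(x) 2/(w - 1)^3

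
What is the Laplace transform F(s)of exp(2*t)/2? 1/(2*(s - 2))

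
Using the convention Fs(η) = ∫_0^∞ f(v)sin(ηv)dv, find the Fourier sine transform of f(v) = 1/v pi/2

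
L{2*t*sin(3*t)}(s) 12*s/(s^2 + 9)^2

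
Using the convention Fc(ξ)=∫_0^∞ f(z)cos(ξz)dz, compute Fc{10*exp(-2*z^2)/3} 5*sqrt(2)*sqrt(pi)*exp(-ξ^2/8)/6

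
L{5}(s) 5/s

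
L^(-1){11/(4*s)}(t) 11/4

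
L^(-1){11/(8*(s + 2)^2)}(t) 11*t*exp(-2*t)/8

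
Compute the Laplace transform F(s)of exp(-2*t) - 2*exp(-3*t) 1/(s + 2) - 2/(s + 3)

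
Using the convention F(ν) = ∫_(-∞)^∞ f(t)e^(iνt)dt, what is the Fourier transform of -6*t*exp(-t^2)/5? -3*I*sqrt(pi)*ν*exp(-ν^2/4)/5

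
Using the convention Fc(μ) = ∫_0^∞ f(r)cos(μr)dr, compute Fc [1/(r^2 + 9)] pi*exp(-3*μ)/6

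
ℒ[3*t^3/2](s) 9/s^4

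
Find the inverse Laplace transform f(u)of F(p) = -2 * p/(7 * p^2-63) -2 * cosh(3 * u)/7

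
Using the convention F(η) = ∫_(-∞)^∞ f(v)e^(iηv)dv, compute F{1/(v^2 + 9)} pi*exp(-3*Abs(η))/3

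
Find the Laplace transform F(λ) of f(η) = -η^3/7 -6/(7*λ^4) 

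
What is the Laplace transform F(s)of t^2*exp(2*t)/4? 1/(2*(s - 2)^3)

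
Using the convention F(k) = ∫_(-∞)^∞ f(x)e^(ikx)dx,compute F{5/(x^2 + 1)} 5 * pi * exp(-Abs(k))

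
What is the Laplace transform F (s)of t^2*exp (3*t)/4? 1/ (2*(s - 3)^3)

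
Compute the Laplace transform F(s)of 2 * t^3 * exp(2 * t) 12/(s - 2)^4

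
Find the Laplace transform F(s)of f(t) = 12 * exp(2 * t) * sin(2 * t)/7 24/(7 * ((s - 2)^2 + 4))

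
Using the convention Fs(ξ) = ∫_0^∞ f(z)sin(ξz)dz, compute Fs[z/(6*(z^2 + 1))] pi*exp(-ξ)/12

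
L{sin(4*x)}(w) 4/(w^2 + 16)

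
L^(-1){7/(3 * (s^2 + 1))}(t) 7 * sin(t)/3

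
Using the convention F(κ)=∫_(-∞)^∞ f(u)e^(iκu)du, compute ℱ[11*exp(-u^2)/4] 11*sqrt(pi)*exp(-κ^2/4)/4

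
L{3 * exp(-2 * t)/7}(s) 3/(7 * (s+2))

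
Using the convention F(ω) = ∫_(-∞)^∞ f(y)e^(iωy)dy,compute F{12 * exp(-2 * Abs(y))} 48/(ω^2 + 4)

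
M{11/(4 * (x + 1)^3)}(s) 11 * pi * (s - 2) * (s - 1)/(8 * sin(pi * s))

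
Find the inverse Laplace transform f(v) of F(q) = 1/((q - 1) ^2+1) exp(v) * sin(v) 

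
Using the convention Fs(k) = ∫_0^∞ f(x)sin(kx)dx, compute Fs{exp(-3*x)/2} k/(2*(k^2 + 9))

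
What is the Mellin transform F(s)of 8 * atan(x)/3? -4 * pi * sec(pi * s/2)/(3 * s)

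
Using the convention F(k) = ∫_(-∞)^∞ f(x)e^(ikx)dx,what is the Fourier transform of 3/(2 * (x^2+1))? 3 * pi * exp(-Abs(k))/2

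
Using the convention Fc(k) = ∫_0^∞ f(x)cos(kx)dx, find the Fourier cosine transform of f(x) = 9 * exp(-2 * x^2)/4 9 * sqrt(2) * sqrt(pi) * exp(-k^2/8)/16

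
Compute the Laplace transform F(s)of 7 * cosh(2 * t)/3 7 * s/(3 * (s^2-4))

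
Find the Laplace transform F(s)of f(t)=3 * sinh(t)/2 3/(2 * (s^2 - 1))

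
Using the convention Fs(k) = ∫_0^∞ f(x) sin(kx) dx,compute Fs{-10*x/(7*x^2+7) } -5*pi*exp(-k) /7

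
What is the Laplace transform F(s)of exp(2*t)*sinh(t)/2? 1/(2*((s - 2)^2-1))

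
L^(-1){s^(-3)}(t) t^2/2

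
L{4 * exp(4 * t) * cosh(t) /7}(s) 4 * (s - 4) /(7 * ((s - 4) ^2 - 1) ) 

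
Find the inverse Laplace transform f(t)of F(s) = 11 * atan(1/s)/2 11 * sin(t)/(2 * t)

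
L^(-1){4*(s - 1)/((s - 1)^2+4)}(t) 4*exp(t)*cos(2*t)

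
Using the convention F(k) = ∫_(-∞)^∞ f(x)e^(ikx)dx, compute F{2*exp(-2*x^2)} sqrt(2)*sqrt(pi)*exp(-k^2/8)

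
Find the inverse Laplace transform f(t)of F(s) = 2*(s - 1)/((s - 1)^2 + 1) 2*exp(t)*cos(t)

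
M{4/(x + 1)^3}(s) 2 * pi * (s - 2) * (s - 1)/sin(pi * s)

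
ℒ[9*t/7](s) 9/(7*s^2) 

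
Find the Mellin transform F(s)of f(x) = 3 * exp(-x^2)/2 3 * gamma(s/2)/4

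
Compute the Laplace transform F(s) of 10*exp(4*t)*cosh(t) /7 10*(s - 4) /(7*((s - 4) ^2 - 1) ) 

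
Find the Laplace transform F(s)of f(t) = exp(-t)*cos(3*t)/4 (s + 1)/(4*((s + 1)^2 + 9))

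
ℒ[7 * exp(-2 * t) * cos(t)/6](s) 7 * (s+2)/(6 * ((s+2)^2+1))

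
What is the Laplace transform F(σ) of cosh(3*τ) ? σ/(σ^2-9) 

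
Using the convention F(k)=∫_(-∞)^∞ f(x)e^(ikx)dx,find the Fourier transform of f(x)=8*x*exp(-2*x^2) sqrt(2)*I*sqrt(pi)*k*exp(-k^2/8)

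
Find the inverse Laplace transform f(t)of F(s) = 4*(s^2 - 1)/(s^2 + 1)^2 4*t*cos(t)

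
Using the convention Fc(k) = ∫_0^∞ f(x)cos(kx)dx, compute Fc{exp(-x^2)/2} sqrt(pi)*exp(-k^2/4)/4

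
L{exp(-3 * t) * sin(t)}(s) 1/((s + 3)^2 + 1)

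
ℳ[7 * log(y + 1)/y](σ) -7 * pi * csc(pi * σ)/(σ - 1)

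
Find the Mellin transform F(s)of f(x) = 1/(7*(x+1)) pi*csc(pi*s)/7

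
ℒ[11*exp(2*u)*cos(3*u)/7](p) 11*(p - 2)/(7*((p - 2)^2 + 9))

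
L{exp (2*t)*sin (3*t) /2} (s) 3/ (2*( (s - 2) ^2 + 9) ) 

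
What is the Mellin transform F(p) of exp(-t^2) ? gamma(p/2) /2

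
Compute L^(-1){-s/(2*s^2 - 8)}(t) -cosh(2*t)/2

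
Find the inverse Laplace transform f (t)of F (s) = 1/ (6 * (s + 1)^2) t * exp (-t)/6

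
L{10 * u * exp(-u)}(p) 10/(p + 1)^2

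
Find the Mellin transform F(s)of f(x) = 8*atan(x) -4*pi*sec(pi*s/2)/s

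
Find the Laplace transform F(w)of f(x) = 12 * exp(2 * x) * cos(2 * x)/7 12 * (w - 2)/(7 * ((w - 2)^2+4))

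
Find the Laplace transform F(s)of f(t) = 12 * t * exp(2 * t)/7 12/(7 * (s - 2)^2)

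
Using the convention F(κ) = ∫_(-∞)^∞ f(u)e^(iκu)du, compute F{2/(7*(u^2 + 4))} pi*exp(-2*Abs(κ))/7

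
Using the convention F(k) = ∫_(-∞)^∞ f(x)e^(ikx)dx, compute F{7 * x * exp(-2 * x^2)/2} 7 * sqrt(2) * I * sqrt(pi) * k * exp(-k^2/8)/16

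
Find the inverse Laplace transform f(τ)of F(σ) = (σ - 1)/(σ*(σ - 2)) exp(τ)*cosh(τ)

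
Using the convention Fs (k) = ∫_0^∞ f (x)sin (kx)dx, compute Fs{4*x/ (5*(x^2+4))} 2*pi*exp (-2*k)/5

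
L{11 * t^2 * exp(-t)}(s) 22/(s + 1)^3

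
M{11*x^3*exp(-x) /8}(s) 11*gamma(s + 3) /8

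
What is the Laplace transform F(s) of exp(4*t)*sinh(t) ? 1/((s - 4) ^2 - 1) 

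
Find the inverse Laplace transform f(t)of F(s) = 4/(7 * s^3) 2 * t^2/7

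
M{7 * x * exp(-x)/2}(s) 7 * gamma(s + 1)/2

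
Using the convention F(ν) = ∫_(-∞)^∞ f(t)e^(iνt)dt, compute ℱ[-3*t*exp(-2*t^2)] -3*sqrt(2)*I*sqrt(pi)*ν*exp(-ν^2/8)/8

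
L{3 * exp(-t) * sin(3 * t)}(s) 9/((s+1)^2+9)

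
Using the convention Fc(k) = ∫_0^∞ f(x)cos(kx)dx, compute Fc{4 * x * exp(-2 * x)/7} 4 * (4 - k^2)/(7 * (k^2+4)^2)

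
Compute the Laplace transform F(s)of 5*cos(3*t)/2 5*s/(2*(s^2 + 9))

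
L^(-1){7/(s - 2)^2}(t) 7 * t * exp(2 * t)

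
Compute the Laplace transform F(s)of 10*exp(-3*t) 10/(s+3)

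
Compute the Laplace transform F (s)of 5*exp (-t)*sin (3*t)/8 15/ (8*( (s + 1)^2 + 9))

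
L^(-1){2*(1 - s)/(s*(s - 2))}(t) -2*exp(t)*cosh(t)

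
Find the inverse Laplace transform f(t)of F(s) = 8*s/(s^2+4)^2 2*t*sin(2*t)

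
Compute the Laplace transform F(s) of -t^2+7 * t 7/s^2 - 2/s^3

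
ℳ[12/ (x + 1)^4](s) 2*gamma (s)*gamma (4 - s)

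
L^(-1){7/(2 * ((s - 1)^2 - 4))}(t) 7 * exp(t) * sinh(2 * t)/4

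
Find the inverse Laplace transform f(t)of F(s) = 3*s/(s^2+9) 3*cos(3*t)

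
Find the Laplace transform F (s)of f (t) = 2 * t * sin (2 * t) 8 * s/ (s^2 + 4)^2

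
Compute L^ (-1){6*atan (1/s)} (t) 6*sin (t)/t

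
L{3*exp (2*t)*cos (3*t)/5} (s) 3*(s - 2)/ (5*( (s - 2)^2 + 9))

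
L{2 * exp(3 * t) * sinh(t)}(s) 2/((s - 3)^2-1)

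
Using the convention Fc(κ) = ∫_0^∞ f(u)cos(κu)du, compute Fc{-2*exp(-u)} -2/(κ^2+1)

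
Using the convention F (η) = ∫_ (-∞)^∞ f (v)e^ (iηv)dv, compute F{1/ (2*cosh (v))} pi/ (2*cosh (pi*η/2))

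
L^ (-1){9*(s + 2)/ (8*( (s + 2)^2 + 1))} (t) 9*exp (-2*t)*cos (t)/8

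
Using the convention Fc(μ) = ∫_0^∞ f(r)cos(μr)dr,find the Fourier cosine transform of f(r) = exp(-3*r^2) sqrt(3)*sqrt(pi)*exp(-μ^2/12)/6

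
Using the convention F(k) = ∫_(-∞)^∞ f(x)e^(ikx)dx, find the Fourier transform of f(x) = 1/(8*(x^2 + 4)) pi*exp(-2*Abs(k))/16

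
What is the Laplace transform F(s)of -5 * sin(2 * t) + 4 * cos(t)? 4 * s/(s^2 + 1) - 10/(s^2 + 4)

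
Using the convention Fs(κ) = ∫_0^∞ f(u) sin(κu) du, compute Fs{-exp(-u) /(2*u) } -atan(κ) /2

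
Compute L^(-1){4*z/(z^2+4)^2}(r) r*sin(2*r)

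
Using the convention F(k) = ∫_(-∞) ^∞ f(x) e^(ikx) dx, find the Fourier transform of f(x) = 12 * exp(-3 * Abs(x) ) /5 72/(5 * (k^2 + 9) ) 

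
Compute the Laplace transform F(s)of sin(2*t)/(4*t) atan(2/s)/4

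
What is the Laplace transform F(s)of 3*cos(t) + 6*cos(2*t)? 6*s/(s^2 + 4) + 3*s/(s^2 + 1)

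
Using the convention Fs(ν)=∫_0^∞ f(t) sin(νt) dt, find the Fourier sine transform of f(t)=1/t pi/2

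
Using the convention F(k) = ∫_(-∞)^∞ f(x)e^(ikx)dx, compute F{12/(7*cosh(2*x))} 6*pi/(7*cosh(pi*k/4))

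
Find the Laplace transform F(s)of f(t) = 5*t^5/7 600/(7*s^6)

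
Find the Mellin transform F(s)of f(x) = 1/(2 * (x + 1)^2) (-pi * s + pi)/(2 * sin(pi * s))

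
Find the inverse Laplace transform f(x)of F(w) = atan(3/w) sin(3*x)/x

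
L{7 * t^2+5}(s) 14/s^3+5/s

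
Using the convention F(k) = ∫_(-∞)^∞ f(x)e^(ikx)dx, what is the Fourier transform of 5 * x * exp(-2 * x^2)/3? 5 * sqrt(2) * I * sqrt(pi) * k * exp(-k^2/8)/24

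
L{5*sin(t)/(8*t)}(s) 5*atan(1/s)/8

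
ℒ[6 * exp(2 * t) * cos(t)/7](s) 6 * (s - 2)/(7 * ((s - 2)^2 + 1))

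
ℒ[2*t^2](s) 4/s^3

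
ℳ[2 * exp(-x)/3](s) 2 * gamma(s)/3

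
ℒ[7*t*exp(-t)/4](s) 7/(4*(s + 1)^2)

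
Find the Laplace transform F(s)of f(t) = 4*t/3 4/(3*s^2)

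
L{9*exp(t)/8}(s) 9/(8*(s - 1))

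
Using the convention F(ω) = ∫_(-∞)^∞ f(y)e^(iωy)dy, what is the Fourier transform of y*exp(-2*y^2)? sqrt(2)*I*sqrt(pi)*ω*exp(-ω^2/8)/8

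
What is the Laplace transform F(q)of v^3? 6/q^4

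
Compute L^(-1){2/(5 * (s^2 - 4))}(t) sinh(2 * t)/5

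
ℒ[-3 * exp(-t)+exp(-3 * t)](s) 1/(s+3) - 3/(s+1)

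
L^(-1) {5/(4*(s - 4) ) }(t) 5*exp(4*t) /4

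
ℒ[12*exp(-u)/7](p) 12/(7*(p + 1))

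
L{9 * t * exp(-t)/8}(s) 9/(8 * (s + 1)^2)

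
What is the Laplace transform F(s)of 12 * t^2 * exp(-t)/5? 24/(5 * (s + 1)^3)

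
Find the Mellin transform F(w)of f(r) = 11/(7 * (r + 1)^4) 11 * gamma(w) * gamma(4 - w)/42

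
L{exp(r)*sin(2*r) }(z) 2/((z - 1) ^2 + 4) 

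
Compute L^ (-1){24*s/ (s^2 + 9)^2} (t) 4*t*sin (3*t)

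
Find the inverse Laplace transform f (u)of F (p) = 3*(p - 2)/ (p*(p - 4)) 3*exp (2*u)*cosh (2*u)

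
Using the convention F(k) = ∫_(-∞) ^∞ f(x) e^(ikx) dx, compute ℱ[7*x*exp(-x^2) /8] 7*I*sqrt(pi)*k*exp(-k^2/4) /16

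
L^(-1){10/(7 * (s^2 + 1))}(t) 10 * sin(t)/7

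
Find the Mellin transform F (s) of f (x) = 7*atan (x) -7*pi*sec (pi*s/2) / (2*s) 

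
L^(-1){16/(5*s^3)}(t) 8*t^2/5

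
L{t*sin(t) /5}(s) 2*s/(5*(s^2 + 1) ^2) 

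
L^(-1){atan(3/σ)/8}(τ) sin(3*τ)/(8*τ)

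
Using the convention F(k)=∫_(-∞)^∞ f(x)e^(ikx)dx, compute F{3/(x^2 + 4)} 3*pi*exp(-2*Abs(k))/2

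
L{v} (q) q^ (-2) 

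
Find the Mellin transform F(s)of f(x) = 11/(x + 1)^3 11*pi*(s - 2)*(s - 1)/(2*sin(pi*s))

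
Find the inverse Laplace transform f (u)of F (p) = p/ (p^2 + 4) cos (2 * u)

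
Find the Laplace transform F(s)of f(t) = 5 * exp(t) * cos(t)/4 5 * (s - 1)/(4 * ((s - 1)^2 + 1))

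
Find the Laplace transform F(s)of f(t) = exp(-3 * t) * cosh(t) (s + 3)/((s + 3)^2-1)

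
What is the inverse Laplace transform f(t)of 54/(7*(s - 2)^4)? 9*t^3*exp(2*t)/7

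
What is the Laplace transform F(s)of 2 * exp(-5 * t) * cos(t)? 2 * (s + 5)/((s + 5)^2 + 1)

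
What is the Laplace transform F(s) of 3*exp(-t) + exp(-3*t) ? 3/(s + 1) + 1/(s + 3) 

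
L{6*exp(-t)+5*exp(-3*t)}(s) 6/(s+1)+5/(s+3)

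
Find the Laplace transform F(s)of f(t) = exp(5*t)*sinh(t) 1/((s - 5)^2 - 1)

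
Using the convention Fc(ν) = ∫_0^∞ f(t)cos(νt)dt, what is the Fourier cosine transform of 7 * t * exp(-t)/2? 7 * (1 - ν^2)/(2 * (ν^2 + 1)^2)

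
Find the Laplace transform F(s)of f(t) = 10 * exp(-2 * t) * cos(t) 10 * (s+2)/((s+2)^2+1)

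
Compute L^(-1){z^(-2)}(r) r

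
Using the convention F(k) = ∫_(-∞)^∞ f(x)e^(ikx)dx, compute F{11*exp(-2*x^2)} 11*sqrt(2)*sqrt(pi)*exp(-k^2/8)/2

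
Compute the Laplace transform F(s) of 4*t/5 4/(5*s^2) 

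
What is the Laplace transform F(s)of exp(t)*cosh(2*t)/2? (s - 1)/(2*((s - 1)^2-4))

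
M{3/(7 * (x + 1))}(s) 3 * pi * csc(pi * s)/7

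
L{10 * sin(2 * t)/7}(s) 20/(7 * (s^2 + 4))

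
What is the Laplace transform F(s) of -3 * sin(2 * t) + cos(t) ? s/(s^2 + 1) - 6/(s^2 + 4) 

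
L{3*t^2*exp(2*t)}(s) 6/(s - 2)^3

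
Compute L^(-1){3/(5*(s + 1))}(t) 3*exp(-t)/5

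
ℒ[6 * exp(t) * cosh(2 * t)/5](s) 6 * (s - 1)/(5 * ((s - 1)^2 - 4))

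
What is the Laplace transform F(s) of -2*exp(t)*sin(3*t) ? -6/((s - 1) ^2+9) 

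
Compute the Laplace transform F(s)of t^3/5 6/(5 * s^4)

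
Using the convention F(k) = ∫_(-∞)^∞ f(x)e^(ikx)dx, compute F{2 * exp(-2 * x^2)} sqrt(2) * sqrt(pi) * exp(-k^2/8)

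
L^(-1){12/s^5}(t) t^4/2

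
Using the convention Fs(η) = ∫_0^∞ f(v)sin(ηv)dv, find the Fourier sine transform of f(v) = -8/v -4*pi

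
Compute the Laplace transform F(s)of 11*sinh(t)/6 11/(6*(s^2 - 1))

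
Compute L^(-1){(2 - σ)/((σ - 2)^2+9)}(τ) -exp(2*τ)*cos(3*τ)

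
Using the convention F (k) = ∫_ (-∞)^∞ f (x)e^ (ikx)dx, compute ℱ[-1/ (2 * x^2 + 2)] -pi * exp (-Abs (k))/2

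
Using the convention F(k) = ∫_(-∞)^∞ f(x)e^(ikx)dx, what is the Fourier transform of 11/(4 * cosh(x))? 11 * pi/(4 * cosh(pi * k/2))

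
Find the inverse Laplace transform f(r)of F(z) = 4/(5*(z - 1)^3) 2*r^2*exp(r)/5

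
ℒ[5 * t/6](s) 5/(6 * s^2)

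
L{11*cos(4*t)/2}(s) 11*s/(2*(s^2 + 16))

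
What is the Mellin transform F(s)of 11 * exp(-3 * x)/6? 11 * gamma(s)/(6 * 3^s)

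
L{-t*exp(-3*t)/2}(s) -1/(2*(s + 3)^2)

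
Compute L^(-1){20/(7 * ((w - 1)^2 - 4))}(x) 10 * exp(x) * sinh(2 * x)/7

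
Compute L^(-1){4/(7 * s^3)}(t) 2 * t^2/7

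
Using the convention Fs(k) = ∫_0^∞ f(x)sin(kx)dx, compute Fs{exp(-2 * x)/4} k/(4 * (k^2+4))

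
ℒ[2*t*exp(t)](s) 2/(s - 1)^2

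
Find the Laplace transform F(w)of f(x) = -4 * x -4/w^2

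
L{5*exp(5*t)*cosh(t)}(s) 5*(s - 5)/((s - 5)^2 - 1)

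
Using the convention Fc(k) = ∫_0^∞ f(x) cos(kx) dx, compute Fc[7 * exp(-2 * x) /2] 7/(k^2 + 4) 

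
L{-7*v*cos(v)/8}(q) 7*(1 - q^2)/(8*(q^2 + 1)^2)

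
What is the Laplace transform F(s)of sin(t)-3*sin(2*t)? 1/(s^2+1)-6/(s^2+4)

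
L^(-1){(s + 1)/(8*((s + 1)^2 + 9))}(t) exp(-t)*cos(3*t)/8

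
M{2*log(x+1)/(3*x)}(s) -2*pi*csc(pi*s)/(3*s - 3)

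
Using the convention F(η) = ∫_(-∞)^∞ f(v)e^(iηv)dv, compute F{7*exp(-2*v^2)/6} 7*sqrt(2)*sqrt(pi)*exp(-η^2/8)/12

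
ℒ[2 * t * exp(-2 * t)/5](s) 2/(5 * (s + 2)^2)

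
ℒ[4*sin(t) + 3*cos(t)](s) 3*s/(s^2 + 1) + 4/(s^2 + 1) 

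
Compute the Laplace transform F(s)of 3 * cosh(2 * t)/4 3 * s/(4 * (s^2 - 4))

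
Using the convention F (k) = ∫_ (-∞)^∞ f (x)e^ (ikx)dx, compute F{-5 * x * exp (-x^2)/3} -5 * I * sqrt (pi) * k * exp (-k^2/4)/6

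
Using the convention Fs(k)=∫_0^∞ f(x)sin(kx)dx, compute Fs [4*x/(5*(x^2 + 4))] 2*pi*exp(-2*k)/5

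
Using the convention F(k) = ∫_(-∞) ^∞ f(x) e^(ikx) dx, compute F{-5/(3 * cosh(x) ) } -5 * pi/(3 * cosh(pi * k/2) ) 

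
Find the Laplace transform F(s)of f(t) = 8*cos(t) 8*s/(s^2 + 1)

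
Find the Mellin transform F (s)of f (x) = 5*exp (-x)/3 5*gamma (s)/3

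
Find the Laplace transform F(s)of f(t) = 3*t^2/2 3/s^3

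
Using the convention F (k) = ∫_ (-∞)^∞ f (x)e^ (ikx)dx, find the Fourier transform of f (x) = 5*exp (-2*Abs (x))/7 20/ (7*(k^2 + 4))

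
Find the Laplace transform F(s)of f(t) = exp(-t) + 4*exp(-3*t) 4/(s + 3) + 1/(s + 1)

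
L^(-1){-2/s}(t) -2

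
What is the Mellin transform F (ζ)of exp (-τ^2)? gamma (ζ/2)/2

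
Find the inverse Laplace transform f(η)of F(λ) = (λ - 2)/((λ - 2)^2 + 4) exp(2*η)*cos(2*η)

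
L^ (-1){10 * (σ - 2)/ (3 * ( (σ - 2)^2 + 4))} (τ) 10 * exp (2 * τ) * cos (2 * τ)/3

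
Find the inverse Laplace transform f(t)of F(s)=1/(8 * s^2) t/8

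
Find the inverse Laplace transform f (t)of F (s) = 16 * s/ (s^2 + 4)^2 4 * t * sin (2 * t)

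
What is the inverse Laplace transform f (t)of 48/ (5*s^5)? 2*t^4/5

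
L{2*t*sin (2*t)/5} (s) 8*s/ (5*(s^2 + 4)^2)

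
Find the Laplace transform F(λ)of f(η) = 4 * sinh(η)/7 4/(7 * (λ^2 - 1))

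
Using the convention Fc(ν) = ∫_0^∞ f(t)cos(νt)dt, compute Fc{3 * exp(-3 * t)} 9/(ν^2 + 9)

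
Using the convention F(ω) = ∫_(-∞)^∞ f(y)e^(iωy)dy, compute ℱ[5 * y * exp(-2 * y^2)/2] 5 * sqrt(2) * I * sqrt(pi) * ω * exp(-ω^2/8)/16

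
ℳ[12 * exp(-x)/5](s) 12 * gamma(s)/5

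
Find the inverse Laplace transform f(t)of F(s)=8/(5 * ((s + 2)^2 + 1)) 8 * exp(-2 * t) * sin(t)/5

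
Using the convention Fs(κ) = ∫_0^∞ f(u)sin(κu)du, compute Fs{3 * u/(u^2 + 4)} 3 * pi * exp(-2 * κ)/2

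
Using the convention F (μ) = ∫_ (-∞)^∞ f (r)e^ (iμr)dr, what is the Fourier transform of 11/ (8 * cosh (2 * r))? 11 * pi/ (16 * cosh (pi * μ/4))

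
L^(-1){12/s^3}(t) 6*t^2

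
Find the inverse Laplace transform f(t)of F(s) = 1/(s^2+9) sin(3*t)/3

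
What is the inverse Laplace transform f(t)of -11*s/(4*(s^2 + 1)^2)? -11*t*sin(t)/8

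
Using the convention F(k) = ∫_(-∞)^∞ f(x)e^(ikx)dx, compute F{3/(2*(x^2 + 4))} 3*pi*exp(-2*Abs(k))/4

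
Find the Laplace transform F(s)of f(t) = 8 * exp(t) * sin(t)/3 8/(3 * ((s - 1)^2 + 1))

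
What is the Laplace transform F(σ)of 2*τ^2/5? 4/(5*σ^3)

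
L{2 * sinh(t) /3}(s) 2/(3 * (s^2-1) ) 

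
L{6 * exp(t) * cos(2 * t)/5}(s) 6 * (s - 1)/(5 * ((s - 1)^2+4))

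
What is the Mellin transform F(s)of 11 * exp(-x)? 11 * gamma(s)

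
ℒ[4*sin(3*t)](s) 12/(s^2+9)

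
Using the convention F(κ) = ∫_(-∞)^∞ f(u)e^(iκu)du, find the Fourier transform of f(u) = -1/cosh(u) -pi/cosh(pi * κ/2)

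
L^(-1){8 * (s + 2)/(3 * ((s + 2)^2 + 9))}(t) 8 * exp(-2 * t) * cos(3 * t)/3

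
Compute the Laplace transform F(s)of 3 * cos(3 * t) 3 * s/(s^2 + 9)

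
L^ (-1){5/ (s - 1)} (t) 5 * exp (t)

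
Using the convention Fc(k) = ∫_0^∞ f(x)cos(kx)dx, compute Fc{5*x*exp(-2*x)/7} 5*(4 - k^2)/(7*(k^2 + 4)^2)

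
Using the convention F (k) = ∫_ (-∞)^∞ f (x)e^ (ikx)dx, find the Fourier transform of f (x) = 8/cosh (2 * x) 4 * pi/cosh (pi * k/4)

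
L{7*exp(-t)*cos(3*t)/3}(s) 7*(s + 1)/(3*((s + 1)^2 + 9))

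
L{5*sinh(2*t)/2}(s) 5/(s^2-4)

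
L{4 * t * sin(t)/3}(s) 8 * s/(3 * (s^2 + 1)^2)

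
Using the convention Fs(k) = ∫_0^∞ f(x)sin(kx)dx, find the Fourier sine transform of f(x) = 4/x 2 * pi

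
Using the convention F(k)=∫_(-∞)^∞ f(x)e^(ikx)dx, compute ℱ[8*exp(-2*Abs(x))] 32/(k^2+4)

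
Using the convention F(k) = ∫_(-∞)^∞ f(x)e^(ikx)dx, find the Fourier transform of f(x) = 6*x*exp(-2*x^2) 3*sqrt(2)*I*sqrt(pi)*k*exp(-k^2/8)/4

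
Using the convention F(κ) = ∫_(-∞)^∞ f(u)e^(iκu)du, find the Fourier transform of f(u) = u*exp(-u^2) I*sqrt(pi)*κ*exp(-κ^2/4)/2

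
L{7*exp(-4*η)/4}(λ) 7/(4*(λ + 4))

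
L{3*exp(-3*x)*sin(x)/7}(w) 3/(7*((w + 3)^2 + 1))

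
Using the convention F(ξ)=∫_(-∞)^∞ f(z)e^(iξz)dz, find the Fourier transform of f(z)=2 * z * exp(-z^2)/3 I * sqrt(pi) * ξ * exp(-ξ^2/4)/3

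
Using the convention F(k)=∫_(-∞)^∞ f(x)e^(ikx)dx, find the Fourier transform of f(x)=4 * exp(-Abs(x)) 8/(k^2 + 1)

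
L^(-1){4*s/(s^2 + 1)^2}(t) 2*t*sin(t)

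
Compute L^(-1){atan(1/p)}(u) sin(u)/u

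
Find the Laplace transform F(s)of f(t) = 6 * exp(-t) 6/(s + 1)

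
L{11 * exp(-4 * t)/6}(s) 11/(6 * (s + 4))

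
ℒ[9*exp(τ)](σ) 9/(σ - 1)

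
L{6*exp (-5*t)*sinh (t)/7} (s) 6/ (7*( (s+5)^2 - 1))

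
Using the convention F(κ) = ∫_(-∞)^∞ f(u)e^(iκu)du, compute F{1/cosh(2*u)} pi/(2*cosh(pi*κ/4))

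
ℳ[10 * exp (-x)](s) 10 * gamma (s)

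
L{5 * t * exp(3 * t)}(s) 5/(s - 3)^2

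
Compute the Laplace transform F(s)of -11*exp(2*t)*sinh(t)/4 -11/(4*(s - 2)^2 - 4)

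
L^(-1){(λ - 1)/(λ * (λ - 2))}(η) exp(η) * cosh(η)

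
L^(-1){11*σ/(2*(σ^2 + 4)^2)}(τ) 11*τ*sin(2*τ)/8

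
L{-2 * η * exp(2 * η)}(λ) -2/(λ - 2)^2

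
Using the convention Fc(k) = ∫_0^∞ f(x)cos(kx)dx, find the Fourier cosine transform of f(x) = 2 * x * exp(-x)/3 2 * (1 - k^2)/(3 * (k^2 + 1)^2)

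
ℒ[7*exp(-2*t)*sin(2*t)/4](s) 7/(2*((s + 2)^2 + 4))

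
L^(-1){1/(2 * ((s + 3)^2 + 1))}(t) exp(-3 * t) * sin(t)/2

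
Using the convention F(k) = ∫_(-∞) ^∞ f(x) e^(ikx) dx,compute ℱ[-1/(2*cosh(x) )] -pi/(2*cosh(pi*k/2) ) 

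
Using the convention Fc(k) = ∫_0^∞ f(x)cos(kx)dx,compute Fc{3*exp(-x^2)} 3*sqrt(pi)*exp(-k^2/4)/2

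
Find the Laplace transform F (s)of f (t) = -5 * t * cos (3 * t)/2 5 * (9 - s^2)/ (2 * (s^2+9)^2)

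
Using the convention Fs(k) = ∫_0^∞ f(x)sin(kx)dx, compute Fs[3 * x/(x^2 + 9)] 3 * pi * exp(-3 * k)/2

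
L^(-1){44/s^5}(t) 11*t^4/6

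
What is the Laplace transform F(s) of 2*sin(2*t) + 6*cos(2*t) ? 6*s/(s^2 + 4) + 4/(s^2 + 4) 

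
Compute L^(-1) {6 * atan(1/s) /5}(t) 6 * sin(t) /(5 * t) 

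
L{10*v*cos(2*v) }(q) 10*(q^2 - 4) /(q^2 + 4) ^2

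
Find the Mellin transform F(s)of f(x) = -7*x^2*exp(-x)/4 -7*gamma(s + 2)/4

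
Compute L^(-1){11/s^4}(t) 11 * t^3/6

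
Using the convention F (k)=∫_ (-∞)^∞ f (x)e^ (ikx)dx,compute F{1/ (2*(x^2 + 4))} pi*exp (-2*Abs (k))/4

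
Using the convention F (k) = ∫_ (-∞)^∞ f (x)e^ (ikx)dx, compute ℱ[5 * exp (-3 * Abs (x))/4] 15/ (2 * (k^2 + 9))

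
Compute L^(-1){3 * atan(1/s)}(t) 3 * sin(t)/t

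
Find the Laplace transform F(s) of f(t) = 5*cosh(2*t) 5*s/(s^2 - 4) 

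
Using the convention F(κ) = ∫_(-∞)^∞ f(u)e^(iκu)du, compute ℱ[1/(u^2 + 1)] pi*exp(-Abs(κ))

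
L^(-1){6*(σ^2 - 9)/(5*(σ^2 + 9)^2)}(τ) 6*τ*cos(3*τ)/5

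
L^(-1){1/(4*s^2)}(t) t/4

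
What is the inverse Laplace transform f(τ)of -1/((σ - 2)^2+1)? -exp(2 * τ) * sin(τ)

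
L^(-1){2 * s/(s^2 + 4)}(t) 2 * cos(2 * t)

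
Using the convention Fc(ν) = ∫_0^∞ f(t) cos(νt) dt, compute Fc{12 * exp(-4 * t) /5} 48/(5 * (ν^2 + 16) ) 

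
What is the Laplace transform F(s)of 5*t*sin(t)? 10*s/(s^2 + 1)^2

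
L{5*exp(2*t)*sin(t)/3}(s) 5/(3*((s - 2)^2 + 1))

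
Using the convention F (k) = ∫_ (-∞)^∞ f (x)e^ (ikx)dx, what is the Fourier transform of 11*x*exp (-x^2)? 11*I*sqrt (pi)*k*exp (-k^2/4)/2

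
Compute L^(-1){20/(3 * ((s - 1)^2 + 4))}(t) 10 * exp(t) * sin(2 * t)/3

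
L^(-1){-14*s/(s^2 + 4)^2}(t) -7*t*sin(2*t)/2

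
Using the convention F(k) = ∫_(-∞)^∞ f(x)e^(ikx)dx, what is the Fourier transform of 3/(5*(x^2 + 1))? 3*pi*exp(-Abs(k))/5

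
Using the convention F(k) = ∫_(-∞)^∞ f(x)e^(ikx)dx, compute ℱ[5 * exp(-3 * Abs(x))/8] 15/(4 * (k^2 + 9))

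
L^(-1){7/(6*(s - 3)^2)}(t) 7*t*exp(3*t)/6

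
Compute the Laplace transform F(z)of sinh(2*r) 2/(z^2 - 4)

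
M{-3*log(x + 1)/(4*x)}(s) 3*pi*csc(pi*s)/(4*(s - 1))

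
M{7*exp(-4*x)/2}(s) 7*gamma(s)/(2*2^(2*s))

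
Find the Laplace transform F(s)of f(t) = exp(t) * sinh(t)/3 1/(3 * s * (s - 2))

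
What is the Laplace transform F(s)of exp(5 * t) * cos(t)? (s - 5)/((s - 5)^2+1)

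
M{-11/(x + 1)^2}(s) 11*pi*(s - 1)/sin(pi*s)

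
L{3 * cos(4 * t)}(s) 3 * s/(s^2+16)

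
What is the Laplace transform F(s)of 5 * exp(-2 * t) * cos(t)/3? 5 * (s + 2)/(3 * ((s + 2)^2 + 1))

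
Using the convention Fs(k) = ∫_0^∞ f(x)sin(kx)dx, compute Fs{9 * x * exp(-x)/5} 18 * k/(5 * (k^2 + 1)^2)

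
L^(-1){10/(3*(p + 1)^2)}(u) 10*u*exp(-u)/3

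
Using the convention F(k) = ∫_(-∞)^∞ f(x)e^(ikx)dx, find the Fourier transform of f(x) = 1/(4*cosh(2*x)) pi/(8*cosh(pi*k/4))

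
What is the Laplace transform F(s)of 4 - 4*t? 4/s - 4/s^2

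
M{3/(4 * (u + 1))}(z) 3 * pi * csc(pi * z)/4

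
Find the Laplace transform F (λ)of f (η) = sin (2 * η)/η atan (2/λ)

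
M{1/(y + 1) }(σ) pi*csc(pi*σ) 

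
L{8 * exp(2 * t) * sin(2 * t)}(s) 16/((s - 2)^2 + 4)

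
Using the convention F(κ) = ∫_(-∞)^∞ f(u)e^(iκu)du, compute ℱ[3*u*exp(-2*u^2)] 3*sqrt(2)*I*sqrt(pi)*κ*exp(-κ^2/8)/8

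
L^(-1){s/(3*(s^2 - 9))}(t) cosh(3*t)/3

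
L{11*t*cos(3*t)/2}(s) 11*(s^2 - 9)/(2*(s^2 + 9)^2)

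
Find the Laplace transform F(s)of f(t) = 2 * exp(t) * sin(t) 2/((s - 1)^2 + 1)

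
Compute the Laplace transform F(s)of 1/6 1/(6*s)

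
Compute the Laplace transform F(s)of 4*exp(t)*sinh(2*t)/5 8/(5*((s - 1)^2 - 4))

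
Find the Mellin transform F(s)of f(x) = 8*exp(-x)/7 8*gamma(s)/7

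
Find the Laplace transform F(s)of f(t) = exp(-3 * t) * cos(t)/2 (s+3)/(2 * ((s+3)^2+1))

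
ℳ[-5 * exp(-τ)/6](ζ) -5 * gamma(ζ)/6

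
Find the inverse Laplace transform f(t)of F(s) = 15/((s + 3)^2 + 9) 5 * exp(-3 * t) * sin(3 * t)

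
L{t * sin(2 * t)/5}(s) 4 * s/(5 * (s^2 + 4)^2)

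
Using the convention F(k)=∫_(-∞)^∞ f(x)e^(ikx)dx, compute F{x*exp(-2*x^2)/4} sqrt(2)*I*sqrt(pi)*k*exp(-k^2/8)/32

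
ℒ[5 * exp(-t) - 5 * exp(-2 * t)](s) 5/(s + 1) - 5/(s + 2)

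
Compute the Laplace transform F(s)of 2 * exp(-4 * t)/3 2/(3 * (s + 4))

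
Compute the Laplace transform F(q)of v q^(-2)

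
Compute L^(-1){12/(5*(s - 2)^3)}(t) 6*t^2*exp(2*t)/5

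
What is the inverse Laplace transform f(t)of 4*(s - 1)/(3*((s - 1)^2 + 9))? 4*exp(t)*cos(3*t)/3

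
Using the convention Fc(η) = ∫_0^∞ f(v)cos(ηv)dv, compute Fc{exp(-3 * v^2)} sqrt(3) * sqrt(pi) * exp(-η^2/12)/6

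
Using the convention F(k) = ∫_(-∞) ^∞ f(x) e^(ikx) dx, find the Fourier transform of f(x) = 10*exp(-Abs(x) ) 20/(k^2 + 1) 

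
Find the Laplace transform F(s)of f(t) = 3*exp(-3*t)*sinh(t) 3/((s + 3)^2 - 1)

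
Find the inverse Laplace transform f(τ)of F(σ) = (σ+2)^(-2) τ*exp(-2*τ)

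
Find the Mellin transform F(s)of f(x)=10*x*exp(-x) 10*gamma(s + 1)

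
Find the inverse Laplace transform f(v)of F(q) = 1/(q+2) exp(-2 * v)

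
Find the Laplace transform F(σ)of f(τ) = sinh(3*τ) 3/(σ^2 - 9)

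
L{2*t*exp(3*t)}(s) 2/(s - 3)^2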